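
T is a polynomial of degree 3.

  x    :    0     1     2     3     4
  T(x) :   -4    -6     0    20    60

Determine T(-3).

First differences: -2, 6, 20, 40. Second differences: 8, 14, 20. Third differences: 6, 6.
Level-3 differences are constant, so T has degree 3.
Fitting a degree-3 polynomial gives T(x) = x³ + x² - 4x - 4.
Then T(-3) = -10.

-10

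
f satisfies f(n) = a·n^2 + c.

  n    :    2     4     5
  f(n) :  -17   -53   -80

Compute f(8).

-197

From f(2) = -17 and f(4) = -53: 4a + c = -17 and 16a + c = -53.
Subtracting: 12a = -36, so a = -3; then c = -17 − (-3)·4 = -5.
So f(n) = -3n² − 5, and f(8) = -197.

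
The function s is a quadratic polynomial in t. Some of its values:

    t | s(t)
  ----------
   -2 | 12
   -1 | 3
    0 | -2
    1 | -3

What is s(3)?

7

Write s(t) = at² + bt + c; the 4 given values yield a linear system in the 3 coefficients.
Solving, s(t) = 2t² - 3t - 2.
Then s(3) = 7.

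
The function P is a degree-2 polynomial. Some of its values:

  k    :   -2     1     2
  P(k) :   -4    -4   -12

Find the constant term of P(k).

Write P(k) = ak² + bk + c; the 3 given values yield a linear system in the 3 coefficients.
Solving, P(k) = -2k² - 2k.
The constant term is P(0) = 0.

0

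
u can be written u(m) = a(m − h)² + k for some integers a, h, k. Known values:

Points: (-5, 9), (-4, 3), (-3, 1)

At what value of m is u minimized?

First differences -6, -2; second difference 4 = 2a, so a = 2.
Expanding, the m-coefficient is −2ah = -4h; matching it to the data gives h = -3, and then k = 1.
So u(m) = 2(m + 3)² + 1.
Hence h = -3.

-3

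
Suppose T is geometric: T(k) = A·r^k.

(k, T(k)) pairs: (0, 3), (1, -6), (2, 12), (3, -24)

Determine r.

-2

Consecutive ratio: -6/3 = -2, and 12/(-6) = -2, so r = -2.
Then A·(-2)^0 = 3 gives A = 3, and T(k) = 3·(-2)^k.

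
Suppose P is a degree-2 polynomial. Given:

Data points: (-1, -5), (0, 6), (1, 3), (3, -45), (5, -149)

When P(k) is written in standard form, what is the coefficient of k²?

Write P(k) = ak² + bk + c; the 5 given values yield a linear system in the 3 coefficients.
Solving, P(k) = -7k² + 4k + 6.
The coefficient of k² is -7.

-7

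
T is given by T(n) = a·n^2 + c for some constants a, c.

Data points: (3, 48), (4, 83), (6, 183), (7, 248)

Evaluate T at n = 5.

128

From T(3) = 48 and T(4) = 83: 9a + c = 48 and 16a + c = 83.
Subtracting: 7a = 35, so a = 5; then c = 48 − 5·9 = 3.
So T(n) = 5n² + 3, and T(5) = 128.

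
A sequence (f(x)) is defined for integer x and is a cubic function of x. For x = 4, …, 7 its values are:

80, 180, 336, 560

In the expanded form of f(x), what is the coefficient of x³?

Write f(x) = ax³ + bx² + cx + d; the 4 given values yield a linear system in the 4 coefficients.
Solving, f(x) = 2x³ - 2x² - 4x.
The coefficient of x³ is 2.

2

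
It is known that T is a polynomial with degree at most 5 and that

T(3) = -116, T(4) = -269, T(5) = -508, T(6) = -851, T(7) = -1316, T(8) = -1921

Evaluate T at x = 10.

Write T(x) = ax^5 + bx^4 + cx³ + dx² + ex + p; the 6 given values yield a linear system in the 6 coefficients.
Solving, the top 2 coefficients vanish, and T(x) = -3x³ - 7x² + 7x + 7.
Then T(10) = -3623.

-3623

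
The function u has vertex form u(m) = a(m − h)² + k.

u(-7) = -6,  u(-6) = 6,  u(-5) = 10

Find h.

-5

First differences 12, 4; second difference -8 = 2a, so a = -4.
Expanding, the m-coefficient is −2ah = 8h; matching it to the data gives h = -5, and then k = 10.
So u(m) = -4(m + 5)² + 10.
Hence h = -5.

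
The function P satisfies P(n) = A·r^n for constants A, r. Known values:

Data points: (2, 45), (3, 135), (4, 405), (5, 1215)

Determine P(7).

Consecutive ratio: 135/45 = 3, and 405/135 = 3, so r = 3.
Then A·3^2 = 45 gives A = 5, and P(n) = 5·3^n.
P(7) = 5·3^7 = 10935.

10935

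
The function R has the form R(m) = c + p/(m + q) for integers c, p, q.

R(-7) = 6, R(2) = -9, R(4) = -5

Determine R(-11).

(R(m) − c)(m + q) = p for each data point; the three points give a linear system in c and q, then p follows.
Solving: c = 1, q = 1, p = -30, so R(m) = 1 − 30/(m + 1).
Then R(-11) = 1 − 30/(-10) = 4.

4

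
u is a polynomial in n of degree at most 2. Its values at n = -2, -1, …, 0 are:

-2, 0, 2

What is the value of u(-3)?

Write u(n) = an² + bn + c; the 3 given values yield a linear system in the 3 coefficients.
Solving, the leading coefficient vanishes, and u(n) = 2n + 2.
Then u(-3) = -4.

-4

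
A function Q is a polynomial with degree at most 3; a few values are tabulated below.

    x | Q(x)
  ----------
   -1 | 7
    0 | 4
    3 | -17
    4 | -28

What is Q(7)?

-73

Write Q(x) = ax³ + bx² + cx + d; the 4 given values yield a linear system in the 4 coefficients.
Solving, the leading coefficient vanishes, and Q(x) = -x² - 4x + 4.
Then Q(7) = -73.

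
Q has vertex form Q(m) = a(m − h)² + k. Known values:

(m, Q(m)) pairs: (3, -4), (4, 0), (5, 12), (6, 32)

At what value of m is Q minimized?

3

First differences 4, 12, 20; second difference 8 = 2a, so a = 4.
Expanding, the m-coefficient is −2ah = -8h; matching it to the data gives h = 3, and then k = -4.
So Q(m) = 4(m − 3)² − 4.
Hence h = 3.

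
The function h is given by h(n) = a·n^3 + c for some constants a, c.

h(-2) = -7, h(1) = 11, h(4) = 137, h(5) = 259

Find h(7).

695

From h(-2) = -7 and h(1) = 11: -8a + c = -7 and 1a + c = 11.
Subtracting: 9a = 18, so a = 2; then c = -7 − 2·(-8) = 9.
So h(n) = 2n³ + 9, and h(7) = 695.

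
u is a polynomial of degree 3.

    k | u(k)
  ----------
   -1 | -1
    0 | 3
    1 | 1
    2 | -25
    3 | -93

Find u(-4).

131

First differences: 4, -2, -26, -68. Second differences: -6, -24, -42. Third differences: -18, -18.
Level-3 differences are constant, so u has degree 3.
Fitting a degree-3 polynomial gives u(k) = -3k³ - 3k² + 4k + 3.
Then u(-4) = 131.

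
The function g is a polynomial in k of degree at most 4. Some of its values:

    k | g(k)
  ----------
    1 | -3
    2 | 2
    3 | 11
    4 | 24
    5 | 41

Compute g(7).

87

Write g(k) = ak^4 + bk³ + ck² + dk + e; the 5 given values yield a linear system in the 5 coefficients.
Solving, the top 2 coefficients vanish, and g(k) = 2k² - k - 4.
Then g(7) = 87.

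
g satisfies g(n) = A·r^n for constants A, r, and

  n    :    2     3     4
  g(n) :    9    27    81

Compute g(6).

729

Consecutive ratio: 27/9 = 3, and 81/27 = 3, so r = 3.
Then A·3^2 = 9 gives A = 1, and g(n) = 1·3^n.
g(6) = 1·3^6 = 729.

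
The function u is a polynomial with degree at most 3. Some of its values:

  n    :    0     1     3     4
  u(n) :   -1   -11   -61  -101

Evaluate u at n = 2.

-31

Write u(n) = an³ + bn² + cn + d; the 4 given values yield a linear system in the 4 coefficients.
Solving, the leading coefficient vanishes, and u(n) = -5n² - 5n - 1.
Then u(2) = -31.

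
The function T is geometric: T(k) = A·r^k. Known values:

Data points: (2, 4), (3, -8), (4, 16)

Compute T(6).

Consecutive ratio: -8/4 = -2, and 16/(-8) = -2, so r = -2.
Then A·(-2)^2 = 4 gives A = 1, and T(k) = 1·(-2)^k.
T(6) = 1·(-2)^6 = 64.

64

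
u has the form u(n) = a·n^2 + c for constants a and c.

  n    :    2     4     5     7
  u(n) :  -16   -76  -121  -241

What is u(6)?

-176

From u(2) = -16 and u(4) = -76: 4a + c = -16 and 16a + c = -76.
Subtracting: 12a = -60, so a = -5; then c = -16 − (-5)·4 = 4.
So u(n) = -5n² + 4, and u(6) = -176.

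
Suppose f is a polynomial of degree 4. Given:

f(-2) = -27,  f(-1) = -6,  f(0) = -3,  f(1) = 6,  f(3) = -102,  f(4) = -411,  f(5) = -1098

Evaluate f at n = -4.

Write f(n) = an^4 + bn³ + cn² + dn + e; the 7 given values yield a linear system in the 5 coefficients.
Solving, f(n) = -2n^4 + 5n² + 6n - 3.
Then f(-4) = -459.

-459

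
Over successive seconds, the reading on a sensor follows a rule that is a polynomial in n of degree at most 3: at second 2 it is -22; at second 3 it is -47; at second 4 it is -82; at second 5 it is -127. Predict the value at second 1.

Write the value at n as P(n).
First differences: -25, -35, -45. Second differences: -10, -10.
Level-2 differences are constant, so P has degree 2.
Fitting a degree-2 polynomial gives P(n) = -5n² - 2.
Then P(1) = -7.

-7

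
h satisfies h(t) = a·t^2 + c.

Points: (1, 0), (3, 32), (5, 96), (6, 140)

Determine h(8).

252

From h(1) = 0 and h(3) = 32: 1a + c = 0 and 9a + c = 32.
Subtracting: 8a = 32, so a = 4; then c = 0 − 4·1 = -4.
So h(t) = 4t² − 4, and h(8) = 252.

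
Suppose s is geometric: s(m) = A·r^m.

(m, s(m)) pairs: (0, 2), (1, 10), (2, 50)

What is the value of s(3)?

Consecutive ratio: 10/2 = 5, and 50/10 = 5, so r = 5.
Then A·5^0 = 2 gives A = 2, and s(m) = 2·5^m.
s(3) = 2·5^3 = 250.

250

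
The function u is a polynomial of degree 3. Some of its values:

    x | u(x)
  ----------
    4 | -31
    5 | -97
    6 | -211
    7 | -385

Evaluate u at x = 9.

-961

Write u(x) = ax³ + bx² + cx + d; the 4 given values yield a linear system in the 4 coefficients.
Solving, u(x) = -2x³ + 6x² + 2x - 7.
Then u(9) = -961.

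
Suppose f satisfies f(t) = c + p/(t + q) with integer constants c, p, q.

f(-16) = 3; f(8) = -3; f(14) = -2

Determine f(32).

-1

(f(t) − c)(t + q) = p for each data point; the three points give a linear system in c and q, then p follows.
Solving: c = 0, q = 4, p = -36, so f(t) = -36/(t + 4).
Then f(32) = 0 − 36/36 = -1.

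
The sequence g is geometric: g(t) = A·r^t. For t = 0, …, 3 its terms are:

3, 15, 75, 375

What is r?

Consecutive ratio: 15/3 = 5, and 75/15 = 5, so r = 5.
Then A·5^0 = 3 gives A = 3, and g(t) = 3·5^t.

5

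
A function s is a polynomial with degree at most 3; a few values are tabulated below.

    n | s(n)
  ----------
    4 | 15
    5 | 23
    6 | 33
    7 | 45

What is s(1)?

Write s(n) = an³ + bn² + cn + d; the 4 given values yield a linear system in the 4 coefficients.
Solving, the leading coefficient vanishes, and s(n) = n² - n + 3.
Then s(1) = 3.

3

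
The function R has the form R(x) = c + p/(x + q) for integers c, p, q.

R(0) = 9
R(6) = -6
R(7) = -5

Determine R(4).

(R(x) − c)(x + q) = p for each data point; the three points give a linear system in c and q, then p follows.
Solving: c = -1, q = -2, p = -20, so R(x) = -1 − 20/(x − 2).
Then R(4) = -1 − 20/2 = -11.

-11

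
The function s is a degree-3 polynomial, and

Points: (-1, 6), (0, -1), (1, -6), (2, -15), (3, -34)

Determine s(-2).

21

First differences: -7, -5, -9, -19. Second differences: 2, -4, -10. Third differences: -6, -6.
Level-3 differences are constant, so s has degree 3.
Fitting a degree-3 polynomial gives s(n) = -n³ + n² - 5n - 1.
Then s(-2) = 21.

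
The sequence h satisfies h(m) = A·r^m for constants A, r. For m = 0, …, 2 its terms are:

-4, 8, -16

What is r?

Consecutive ratio: 8/(-4) = -2, and -16/8 = -2, so r = -2.
Then A·(-2)^0 = -4 gives A = -4, and h(m) = -4·(-2)^m.

-2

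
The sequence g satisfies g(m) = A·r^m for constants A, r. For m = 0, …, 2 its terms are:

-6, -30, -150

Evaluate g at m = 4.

Consecutive ratio: -30/(-6) = 5, and -150/(-30) = 5, so r = 5.
Then A·5^0 = -6 gives A = -6, and g(m) = -6·5^m.
g(4) = -6·5^4 = -3750.

-3750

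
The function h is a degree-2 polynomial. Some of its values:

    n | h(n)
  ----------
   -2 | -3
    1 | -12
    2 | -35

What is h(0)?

Write h(n) = an² + bn + c; the 3 given values yield a linear system in the 3 coefficients.
Solving, h(n) = -5n² - 8n + 1.
The constant term is h(0) = 1.

1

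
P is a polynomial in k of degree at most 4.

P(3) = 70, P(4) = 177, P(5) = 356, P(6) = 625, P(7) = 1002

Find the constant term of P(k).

First differences: 107, 179, 269, 377. Second differences: 72, 90, 108. Third differences: 18, 18.
Level-3 differences are constant, so P has degree 3.
Fitting a degree-3 polynomial gives P(k) = 3k³ - 4k + 1.
The constant term is P(0) = 1.

1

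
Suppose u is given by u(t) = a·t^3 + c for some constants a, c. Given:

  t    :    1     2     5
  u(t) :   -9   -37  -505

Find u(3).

From u(1) = -9 and u(2) = -37: 1a + c = -9 and 8a + c = -37.
Subtracting: 7a = -28, so a = -4; then c = -9 − (-4)·1 = -5.
So u(t) = -4t³ − 5, and u(3) = -113.

-113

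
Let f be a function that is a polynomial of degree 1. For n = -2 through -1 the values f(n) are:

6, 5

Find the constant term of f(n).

Write f(n) = an + b; the 2 given values yield a linear system in the 2 coefficients.
Solving, f(n) = -n + 4.
The constant term is f(0) = 4.

4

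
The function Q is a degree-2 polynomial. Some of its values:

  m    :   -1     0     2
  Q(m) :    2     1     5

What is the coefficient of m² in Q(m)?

1

Write Q(m) = am² + bm + c; the 3 given values yield a linear system in the 3 coefficients.
Solving, Q(m) = m² + 1.
The coefficient of m² is 1.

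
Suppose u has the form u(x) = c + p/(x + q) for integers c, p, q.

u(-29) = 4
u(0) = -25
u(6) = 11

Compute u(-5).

0

(u(x) − c)(x + q) = p for each data point; the three points give a linear system in c and q, then p follows.
Solving: c = 5, q = -1, p = 30, so u(x) = 5 + 30/(x − 1).
Then u(-5) = 5 + 30/(-6) = 0.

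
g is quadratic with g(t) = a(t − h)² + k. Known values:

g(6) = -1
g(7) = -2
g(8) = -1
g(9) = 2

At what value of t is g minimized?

First differences -1, 1, 3; second difference 2 = 2a, so a = 1.
Expanding, the t-coefficient is −2ah = -2h; matching it to the data gives h = 7, and then k = -2.
So g(t) = 1(t − 7)² − 2.
Hence h = 7.

7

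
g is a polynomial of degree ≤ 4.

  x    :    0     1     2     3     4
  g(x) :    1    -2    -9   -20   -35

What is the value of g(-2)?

-5

Write g(x) = ax^4 + bx³ + cx² + dx + e; the 5 given values yield a linear system in the 5 coefficients.
Solving, the top 2 coefficients vanish, and g(x) = -2x² - x + 1.
Then g(-2) = -5.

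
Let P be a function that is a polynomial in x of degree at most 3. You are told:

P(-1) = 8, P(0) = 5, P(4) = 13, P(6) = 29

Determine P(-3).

20

Write P(x) = ax³ + bx² + cx + d; the 4 given values yield a linear system in the 4 coefficients.
Solving, the leading coefficient vanishes, and P(x) = x² - 2x + 5.
Then P(-3) = 20.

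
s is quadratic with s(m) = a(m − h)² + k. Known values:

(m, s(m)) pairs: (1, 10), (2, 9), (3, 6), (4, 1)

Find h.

1

First differences -1, -3, -5; second difference -2 = 2a, so a = -1.
Expanding, the m-coefficient is −2ah = 2h; matching it to the data gives h = 1, and then k = 10.
So s(m) = -1(m − 1)² + 10.
Hence h = 1.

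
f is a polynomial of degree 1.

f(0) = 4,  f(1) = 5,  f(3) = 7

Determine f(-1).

3

Write f(x) = ax + b; the 3 given values yield a linear system in the 2 coefficients.
Solving, f(x) = x + 4.
Then f(-1) = 3.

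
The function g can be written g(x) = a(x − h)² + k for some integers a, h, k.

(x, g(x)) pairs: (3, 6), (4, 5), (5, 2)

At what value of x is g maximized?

3

First differences -1, -3; second difference -2 = 2a, so a = -1.
Expanding, the x-coefficient is −2ah = 2h; matching it to the data gives h = 3, and then k = 6.
So g(x) = -1(x − 3)² + 6.
Hence h = 3.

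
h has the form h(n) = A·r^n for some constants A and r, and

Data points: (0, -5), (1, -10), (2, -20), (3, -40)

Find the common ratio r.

2

Consecutive ratio: -10/(-5) = 2, and -20/(-10) = 2, so r = 2.
Then A·2^0 = -5 gives A = -5, and h(n) = -5·2^n.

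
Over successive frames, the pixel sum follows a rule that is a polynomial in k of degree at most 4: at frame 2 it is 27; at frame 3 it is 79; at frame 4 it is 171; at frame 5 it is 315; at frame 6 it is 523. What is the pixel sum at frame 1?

3

Write the value at k as P(k).
Write P(k) = ak^4 + bk³ + ck² + dk + e; the 5 given values yield a linear system in the 5 coefficients.
Solving, the leading coefficient vanishes, and P(k) = 2k³ + 2k² + 4k - 5.
Then P(1) = 3.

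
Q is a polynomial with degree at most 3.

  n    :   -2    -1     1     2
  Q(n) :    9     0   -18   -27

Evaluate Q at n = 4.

-45

Write Q(n) = an³ + bn² + cn + d; the 4 given values yield a linear system in the 4 coefficients.
Solving, the top 2 coefficients vanish, and Q(n) = -9n - 9.
Then Q(4) = -45.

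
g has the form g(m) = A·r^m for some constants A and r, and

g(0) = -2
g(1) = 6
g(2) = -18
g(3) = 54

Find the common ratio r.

Consecutive ratio: 6/(-2) = -3, and -18/6 = -3, so r = -3.
Then A·(-3)^0 = -2 gives A = -2, and g(m) = -2·(-3)^m.

-3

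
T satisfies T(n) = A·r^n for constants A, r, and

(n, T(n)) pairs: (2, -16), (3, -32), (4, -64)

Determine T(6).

Consecutive ratio: -32/(-16) = 2, and -64/(-32) = 2, so r = 2.
Then A·2^2 = -16 gives A = -4, and T(n) = -4·2^n.
T(6) = -4·2^6 = -256.

-256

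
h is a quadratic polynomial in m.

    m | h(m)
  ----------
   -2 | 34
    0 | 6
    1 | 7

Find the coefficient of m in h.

Write h(m) = am² + bm + c; the 3 given values yield a linear system in the 3 coefficients.
Solving, h(m) = 5m² - 4m + 6.
The coefficient of m is -4.

-4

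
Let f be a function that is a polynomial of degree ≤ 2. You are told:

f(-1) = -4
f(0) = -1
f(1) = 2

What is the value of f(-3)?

-10

First differences: 3, 3.
Level-1 differences are constant, so f has degree 1.
Fitting a degree-1 polynomial gives f(n) = 3n - 1.
Then f(-3) = -10.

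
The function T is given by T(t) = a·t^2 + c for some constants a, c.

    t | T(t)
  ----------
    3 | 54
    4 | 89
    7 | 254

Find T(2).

From T(3) = 54 and T(4) = 89: 9a + c = 54 and 16a + c = 89.
Subtracting: 7a = 35, so a = 5; then c = 54 − 5·9 = 9.
So T(t) = 5t² + 9, and T(2) = 29.

29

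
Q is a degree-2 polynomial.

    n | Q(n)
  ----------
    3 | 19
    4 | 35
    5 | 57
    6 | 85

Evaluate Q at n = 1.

5

Write Q(n) = an² + bn + c; the 4 given values yield a linear system in the 3 coefficients.
Solving, Q(n) = 3n² - 5n + 7.
Then Q(1) = 5.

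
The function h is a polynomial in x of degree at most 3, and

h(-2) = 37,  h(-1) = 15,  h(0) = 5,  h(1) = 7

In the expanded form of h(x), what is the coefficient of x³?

0

Write h(x) = ax³ + bx² + cx + d; the 4 given values yield a linear system in the 4 coefficients.
Solving, the leading coefficient vanishes, and h(x) = 6x² - 4x + 5.
The coefficient of x³ is 0.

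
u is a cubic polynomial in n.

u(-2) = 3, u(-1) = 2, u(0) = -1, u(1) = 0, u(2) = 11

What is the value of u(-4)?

First differences: -1, -3, 1, 11. Second differences: -2, 4, 10. Third differences: 6, 6.
Level-3 differences are constant, so u has degree 3.
Fitting a degree-3 polynomial gives u(n) = n³ + 2n² - 2n - 1.
Then u(-4) = -25.

-25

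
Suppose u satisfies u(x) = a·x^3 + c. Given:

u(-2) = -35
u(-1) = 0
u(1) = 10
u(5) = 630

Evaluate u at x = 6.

From u(-2) = -35 and u(-1) = 0: -8a + c = -35 and -1a + c = 0.
Subtracting: 7a = 35, so a = 5; then c = -35 − 5·(-8) = 5.
So u(x) = 5x³ + 5, and u(6) = 1085.

1085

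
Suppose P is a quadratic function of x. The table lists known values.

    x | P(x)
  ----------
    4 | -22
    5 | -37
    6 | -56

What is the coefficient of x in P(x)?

Write P(x) = ax² + bx + c; the 3 given values yield a linear system in the 3 coefficients.
Solving, P(x) = -2x² + 3x - 2.
The coefficient of x is 3.

3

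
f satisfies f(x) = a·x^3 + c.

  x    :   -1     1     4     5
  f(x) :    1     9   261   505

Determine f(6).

From f(-1) = 1 and f(1) = 9: -1a + c = 1 and 1a + c = 9.
Subtracting: 2a = 8, so a = 4; then c = 1 − 4·(-1) = 5.
So f(x) = 4x³ + 5, and f(6) = 869.

869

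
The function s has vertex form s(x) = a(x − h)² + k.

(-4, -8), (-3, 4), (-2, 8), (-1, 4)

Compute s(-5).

-28

First differences 12, 4, -4; second difference -8 = 2a, so a = -4.
Expanding, the x-coefficient is −2ah = 8h; matching it to the data gives h = -2, and then k = 8.
So s(x) = -4(x + 2)² + 8.
s(-5) = -4·(-3)² + 8 = -28.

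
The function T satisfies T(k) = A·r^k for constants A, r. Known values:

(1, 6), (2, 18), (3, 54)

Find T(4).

162

Consecutive ratio: 18/6 = 3, and 54/18 = 3, so r = 3.
Then A·3^1 = 6 gives A = 2, and T(k) = 2·3^k.
T(4) = 2·3^4 = 162.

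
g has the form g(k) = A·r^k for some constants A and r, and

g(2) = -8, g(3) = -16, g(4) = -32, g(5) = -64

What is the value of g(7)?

-256

Consecutive ratio: -16/(-8) = 2, and -32/(-16) = 2, so r = 2.
Then A·2^2 = -8 gives A = -2, and g(k) = -2·2^k.
g(7) = -2·2^7 = -256.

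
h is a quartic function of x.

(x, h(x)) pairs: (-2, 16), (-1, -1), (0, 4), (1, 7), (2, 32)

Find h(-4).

Write h(x) = ax^4 + bx³ + cx² + dx + e; the 5 given values yield a linear system in the 5 coefficients.
Solving, h(x) = 2x^4 - 3x² + 4x + 4.
Then h(-4) = 452.

452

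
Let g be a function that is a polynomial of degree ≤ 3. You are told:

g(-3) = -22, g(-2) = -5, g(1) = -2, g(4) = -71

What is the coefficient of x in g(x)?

Write g(x) = ax³ + bx² + cx + d; the 4 given values yield a linear system in the 4 coefficients.
Solving, the leading coefficient vanishes, and g(x) = -4x² - 3x + 5.
The coefficient of x is -3.

-3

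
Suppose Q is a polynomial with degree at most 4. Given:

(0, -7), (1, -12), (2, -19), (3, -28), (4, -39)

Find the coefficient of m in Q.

Write Q(m) = am^4 + bm³ + cm² + dm + e; the 5 given values yield a linear system in the 5 coefficients.
Solving, the top 2 coefficients vanish, and Q(m) = -m² - 4m - 7.
The coefficient of m is -4.

-4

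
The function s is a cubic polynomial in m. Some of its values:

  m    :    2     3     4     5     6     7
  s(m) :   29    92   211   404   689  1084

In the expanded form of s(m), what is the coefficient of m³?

First differences: 63, 119, 193, 285, 395. Second differences: 56, 74, 92, 110. Third differences: 18, 18, 18.
Level-3 differences are constant, so s has degree 3.
Fitting a degree-3 polynomial gives s(m) = 3m³ + m² + m - 1.
The coefficient of m³ is 3.

3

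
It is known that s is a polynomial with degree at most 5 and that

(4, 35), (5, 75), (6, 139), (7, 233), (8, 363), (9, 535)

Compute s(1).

First differences: 40, 64, 94, 130, 172. Second differences: 24, 30, 36, 42. Third differences: 6, 6, 6.
Level-3 differences are constant, so s has degree 3.
Fitting a degree-3 polynomial gives s(n) = n³ - 3n² + 6n - 5.
Then s(1) = -1.

-1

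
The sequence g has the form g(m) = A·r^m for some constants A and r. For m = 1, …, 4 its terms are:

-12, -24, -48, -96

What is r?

Consecutive ratio: -24/(-12) = 2, and -48/(-24) = 2, so r = 2.
Then A·2^1 = -12 gives A = -6, and g(m) = -6·2^m.

2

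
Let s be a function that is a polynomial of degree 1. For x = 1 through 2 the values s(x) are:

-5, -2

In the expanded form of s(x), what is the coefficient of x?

3

Write s(x) = ax + b; the 2 given values yield a linear system in the 2 coefficients.
Solving, s(x) = 3x - 8.
The coefficient of x is 3.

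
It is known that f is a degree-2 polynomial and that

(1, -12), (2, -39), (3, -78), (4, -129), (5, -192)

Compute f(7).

-354

First differences: -27, -39, -51, -63. Second differences: -12, -12, -12.
Level-2 differences are constant, so f has degree 2.
Fitting a degree-2 polynomial gives f(t) = -6t² - 9t + 3.
Then f(7) = -354.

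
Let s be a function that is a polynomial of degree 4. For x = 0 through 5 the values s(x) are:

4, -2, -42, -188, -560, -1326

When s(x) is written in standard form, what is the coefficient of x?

First differences: -6, -40, -146, -372, -766. Second differences: -34, -106, -226, -394. Third differences: -72, -120, -168. Fourth differences: -48, -48.
Level-4 differences are constant, so s has degree 4.
Fitting a degree-4 polynomial gives s(x) = -2x^4 - 3x² - x + 4.
The coefficient of x is -1.

-1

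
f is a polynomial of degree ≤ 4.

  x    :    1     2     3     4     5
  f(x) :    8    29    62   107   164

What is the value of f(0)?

First differences: 21, 33, 45, 57. Second differences: 12, 12, 12.
Level-2 differences are constant, so f has degree 2.
Fitting a degree-2 polynomial gives f(x) = 6x² + 3x - 1.
Then f(0) = -1.

-1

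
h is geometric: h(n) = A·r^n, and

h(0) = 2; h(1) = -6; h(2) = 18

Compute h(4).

162

Consecutive ratio: -6/2 = -3, and 18/(-6) = -3, so r = -3.
Then A·(-3)^0 = 2 gives A = 2, and h(n) = 2·(-3)^n.
h(4) = 2·(-3)^4 = 162.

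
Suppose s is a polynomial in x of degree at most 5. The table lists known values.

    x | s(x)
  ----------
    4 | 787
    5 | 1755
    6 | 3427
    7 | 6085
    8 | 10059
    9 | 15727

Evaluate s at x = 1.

Write s(x) = ax^5 + bx^4 + cx³ + dx² + ex + p; the 6 given values yield a linear system in the 6 coefficients.
Solving, the leading coefficient vanishes, and s(x) = 2x^4 + 3x³ + 5x² + 2x - 5.
Then s(1) = 7.

7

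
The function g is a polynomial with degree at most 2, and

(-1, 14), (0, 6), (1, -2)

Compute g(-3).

First differences: -8, -8.
Level-1 differences are constant, so g has degree 1.
Fitting a degree-1 polynomial gives g(t) = -8t + 6.
Then g(-3) = 30.

30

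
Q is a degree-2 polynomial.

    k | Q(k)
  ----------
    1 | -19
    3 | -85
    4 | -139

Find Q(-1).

-9

Write Q(k) = ak² + bk + c; the 3 given values yield a linear system in the 3 coefficients.
Solving, Q(k) = -7k² - 5k - 7.
Then Q(-1) = -9.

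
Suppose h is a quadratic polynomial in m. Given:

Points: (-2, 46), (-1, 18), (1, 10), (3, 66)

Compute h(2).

30

Write h(m) = am² + bm + c; the 4 given values yield a linear system in the 3 coefficients.
Solving, h(m) = 8m² - 4m + 6.
Then h(2) = 30.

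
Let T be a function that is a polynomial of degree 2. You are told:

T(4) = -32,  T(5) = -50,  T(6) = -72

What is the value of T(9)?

Write T(m) = am² + bm + c; the 3 given values yield a linear system in the 3 coefficients.
Solving, T(m) = -2m².
Then T(9) = -162.

-162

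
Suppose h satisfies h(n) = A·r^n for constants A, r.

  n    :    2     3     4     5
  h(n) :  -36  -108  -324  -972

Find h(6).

-2916

Consecutive ratio: -108/(-36) = 3, and -324/(-108) = 3, so r = 3.
Then A·3^2 = -36 gives A = -4, and h(n) = -4·3^n.
h(6) = -4·3^6 = -2916.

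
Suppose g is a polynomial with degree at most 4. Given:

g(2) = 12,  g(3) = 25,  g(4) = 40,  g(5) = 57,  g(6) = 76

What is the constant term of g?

-8

First differences: 13, 15, 17, 19. Second differences: 2, 2, 2.
Level-2 differences are constant, so g has degree 2.
Fitting a degree-2 polynomial gives g(t) = t² + 8t - 8.
The constant term is g(0) = -8.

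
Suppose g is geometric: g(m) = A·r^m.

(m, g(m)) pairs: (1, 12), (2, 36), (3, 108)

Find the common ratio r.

3

Consecutive ratio: 36/12 = 3, and 108/36 = 3, so r = 3.
Then A·3^1 = 12 gives A = 4, and g(m) = 4·3^m.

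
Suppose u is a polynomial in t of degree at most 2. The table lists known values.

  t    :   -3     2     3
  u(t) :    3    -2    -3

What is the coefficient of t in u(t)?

Write u(t) = at² + bt + c; the 3 given values yield a linear system in the 3 coefficients.
Solving, the leading coefficient vanishes, and u(t) = -t.
The coefficient of t is -1.

-1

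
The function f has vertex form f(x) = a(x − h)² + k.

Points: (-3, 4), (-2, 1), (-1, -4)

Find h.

-4

First differences -3, -5; second difference -2 = 2a, so a = -1.
Expanding, the x-coefficient is −2ah = 2h; matching it to the data gives h = -4, and then k = 5.
So f(x) = -1(x + 4)² + 5.
Hence h = -4.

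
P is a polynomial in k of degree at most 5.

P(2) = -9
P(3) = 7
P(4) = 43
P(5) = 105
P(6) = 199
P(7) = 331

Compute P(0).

First differences: 16, 36, 62, 94, 132. Second differences: 20, 26, 32, 38. Third differences: 6, 6, 6.
Level-3 differences are constant, so P has degree 3.
Fitting a degree-3 polynomial gives P(k) = k³ + k² - 8k - 5.
Then P(0) = -5.

-5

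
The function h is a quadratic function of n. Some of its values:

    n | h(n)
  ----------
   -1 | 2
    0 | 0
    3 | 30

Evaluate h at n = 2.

14

Write h(n) = an² + bn + c; the 3 given values yield a linear system in the 3 coefficients.
Solving, h(n) = 3n² + n.
Then h(2) = 14.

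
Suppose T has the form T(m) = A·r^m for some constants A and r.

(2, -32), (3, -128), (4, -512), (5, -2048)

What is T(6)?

Consecutive ratio: -128/(-32) = 4, and -512/(-128) = 4, so r = 4.
Then A·4^2 = -32 gives A = -2, and T(m) = -2·4^m.
T(6) = -2·4^6 = -8192.

-8192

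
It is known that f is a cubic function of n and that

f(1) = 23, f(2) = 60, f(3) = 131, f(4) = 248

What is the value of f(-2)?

Write f(n) = an³ + bn² + cn + d; the 4 given values yield a linear system in the 4 coefficients.
Solving, f(n) = 2n³ + 5n² + 8n + 8.
Then f(-2) = -4.

-4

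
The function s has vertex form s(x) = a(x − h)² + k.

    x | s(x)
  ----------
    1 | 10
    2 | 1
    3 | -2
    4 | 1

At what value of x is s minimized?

First differences -9, -3, 3; second difference 6 = 2a, so a = 3.
Expanding, the x-coefficient is −2ah = -6h; matching it to the data gives h = 3, and then k = -2.
So s(x) = 3(x − 3)² − 2.
Hence h = 3.

3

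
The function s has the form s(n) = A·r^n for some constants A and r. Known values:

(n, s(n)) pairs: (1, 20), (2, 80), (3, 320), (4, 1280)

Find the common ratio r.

4

Consecutive ratio: 80/20 = 4, and 320/80 = 4, so r = 4.
Then A·4^1 = 20 gives A = 5, and s(n) = 5·4^n.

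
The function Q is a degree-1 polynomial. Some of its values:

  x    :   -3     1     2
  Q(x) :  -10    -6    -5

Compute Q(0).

-7

Write Q(x) = ax + b; the 3 given values yield a linear system in the 2 coefficients.
Solving, Q(x) = x - 7.
Then Q(0) = -7.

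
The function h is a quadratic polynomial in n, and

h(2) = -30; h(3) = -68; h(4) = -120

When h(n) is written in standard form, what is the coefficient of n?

-3

Write h(n) = an² + bn + c; the 3 given values yield a linear system in the 3 coefficients.
Solving, h(n) = -7n² - 3n + 4.
The coefficient of n is -3.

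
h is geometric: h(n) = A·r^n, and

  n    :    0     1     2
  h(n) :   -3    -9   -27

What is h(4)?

-243

Consecutive ratio: -9/(-3) = 3, and -27/(-9) = 3, so r = 3.
Then A·3^0 = -3 gives A = -3, and h(n) = -3·3^n.
h(4) = -3·3^4 = -243.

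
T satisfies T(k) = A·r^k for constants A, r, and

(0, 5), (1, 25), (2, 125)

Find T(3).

Consecutive ratio: 25/5 = 5, and 125/25 = 5, so r = 5.
Then A·5^0 = 5 gives A = 5, and T(k) = 5·5^k.
T(3) = 5·5^3 = 625.

625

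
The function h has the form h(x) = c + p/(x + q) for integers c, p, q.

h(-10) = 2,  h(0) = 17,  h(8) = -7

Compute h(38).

(h(x) − c)(x + q) = p for each data point; the three points give a linear system in c and q, then p follows.
Solving: c = -1, q = -2, p = -36, so h(x) = -1 − 36/(x − 2).
Then h(38) = -1 − 36/36 = -2.

-2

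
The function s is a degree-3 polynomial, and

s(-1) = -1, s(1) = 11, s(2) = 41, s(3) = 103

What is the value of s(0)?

Write s(t) = at³ + bt² + ct + d; the 4 given values yield a linear system in the 4 coefficients.
Solving, s(t) = 2t³ + 4t² + 4t + 1.
Then s(0) = 1.

1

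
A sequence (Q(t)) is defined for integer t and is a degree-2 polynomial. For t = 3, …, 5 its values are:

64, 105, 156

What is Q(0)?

1

Write Q(t) = at² + bt + c; the 3 given values yield a linear system in the 3 coefficients.
Solving, Q(t) = 5t² + 6t + 1.
Then Q(0) = 1.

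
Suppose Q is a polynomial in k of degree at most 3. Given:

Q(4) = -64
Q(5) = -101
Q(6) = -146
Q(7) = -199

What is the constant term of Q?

First differences: -37, -45, -53. Second differences: -8, -8.
Level-2 differences are constant, so Q has degree 2.
Fitting a degree-2 polynomial gives Q(k) = -4k² - k + 4.
The constant term is Q(0) = 4.

4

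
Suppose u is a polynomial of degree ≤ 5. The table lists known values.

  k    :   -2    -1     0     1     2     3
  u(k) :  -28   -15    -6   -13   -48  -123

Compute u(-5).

Write u(k) = ak^5 + bk^4 + ck³ + dk² + ek + p; the 6 given values yield a linear system in the 6 coefficients.
Solving, the top 2 coefficients vanish, and u(k) = -2k³ - 8k² + 3k - 6.
Then u(-5) = 29.

29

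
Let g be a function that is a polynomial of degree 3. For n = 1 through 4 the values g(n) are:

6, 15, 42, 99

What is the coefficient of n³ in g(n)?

Write g(n) = an³ + bn² + cn + d; the 4 given values yield a linear system in the 4 coefficients.
Solving, g(n) = 2n³ - 3n² + 4n + 3.
The coefficient of n³ is 2.

2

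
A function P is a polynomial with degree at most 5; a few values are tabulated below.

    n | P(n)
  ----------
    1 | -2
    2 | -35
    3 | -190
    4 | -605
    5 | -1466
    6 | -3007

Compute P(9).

First differences: -33, -155, -415, -861, -1541. Second differences: -122, -260, -446, -680. Third differences: -138, -186, -234. Fourth differences: -48, -48.
Level-4 differences are constant, so P has degree 4.
Fitting a degree-4 polynomial gives P(n) = -2n^4 - 3n³ + 7n² - 3n - 1.
Then P(9) = -14770.

-14770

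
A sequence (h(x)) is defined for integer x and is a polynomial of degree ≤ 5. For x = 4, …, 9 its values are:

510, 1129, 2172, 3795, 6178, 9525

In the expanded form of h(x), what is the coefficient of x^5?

0

First differences: 619, 1043, 1623, 2383, 3347. Second differences: 424, 580, 760, 964. Third differences: 156, 180, 204. Fourth differences: 24, 24.
Level-4 differences are constant, so h has degree 4.
Fitting a degree-4 polynomial gives h(x) = x^4 + 4x³ + x² - 3x - 6.
The coefficient of x^5 is 0.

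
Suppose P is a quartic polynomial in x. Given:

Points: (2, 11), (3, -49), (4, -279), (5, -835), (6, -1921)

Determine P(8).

Write P(x) = ax^4 + bx³ + cx² + dx + e; the 5 given values yield a linear system in the 5 coefficients.
Solving, P(x) = -2x^4 + 2x³ + 7x² - 3x + 5.
Then P(8) = -6739.

-6739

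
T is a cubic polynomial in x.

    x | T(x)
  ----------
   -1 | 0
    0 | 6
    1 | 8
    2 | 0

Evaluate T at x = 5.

Write T(x) = ax³ + bx² + cx + d; the 4 given values yield a linear system in the 4 coefficients.
Solving, T(x) = -x³ - 2x² + 5x + 6.
Then T(5) = -144.

-144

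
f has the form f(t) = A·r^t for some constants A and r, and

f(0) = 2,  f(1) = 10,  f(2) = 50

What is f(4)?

Consecutive ratio: 10/2 = 5, and 50/10 = 5, so r = 5.
Then A·5^0 = 2 gives A = 2, and f(t) = 2·5^t.
f(4) = 2·5^4 = 1250.

1250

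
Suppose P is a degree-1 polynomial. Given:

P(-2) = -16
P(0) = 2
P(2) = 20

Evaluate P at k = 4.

Write P(k) = ak + b; the 3 given values yield a linear system in the 2 coefficients.
Solving, P(k) = 9k + 2.
Then P(4) = 38.

38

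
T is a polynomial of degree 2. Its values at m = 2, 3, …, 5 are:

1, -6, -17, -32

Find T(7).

-74

First differences: -7, -11, -15. Second differences: -4, -4.
Level-2 differences are constant, so T has degree 2.
Fitting a degree-2 polynomial gives T(m) = -2m² + 3m + 3.
Then T(7) = -74.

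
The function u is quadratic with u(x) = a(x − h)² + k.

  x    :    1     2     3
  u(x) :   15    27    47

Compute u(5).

First differences 12, 20; second difference 8 = 2a, so a = 4.
Expanding, the x-coefficient is −2ah = -8h; matching it to the data gives h = 0, and then k = 11.
So u(x) = 4(x + 0)² + 11.
u(5) = 4·5² + 11 = 111.

111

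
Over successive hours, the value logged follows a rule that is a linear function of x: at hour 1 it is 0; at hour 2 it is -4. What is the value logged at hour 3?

Write the value at x as u(x).
Write u(x) = ax + b; the 2 given values yield a linear system in the 2 coefficients.
Solving, u(x) = -4x + 4.
Then u(3) = -8.

-8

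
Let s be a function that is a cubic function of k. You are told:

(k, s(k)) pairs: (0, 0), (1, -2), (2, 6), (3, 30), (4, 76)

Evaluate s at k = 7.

Write s(k) = ak³ + bk² + ck + d; the 5 given values yield a linear system in the 4 coefficients.
Solving, s(k) = k³ + 2k² - 5k.
Then s(7) = 406.

406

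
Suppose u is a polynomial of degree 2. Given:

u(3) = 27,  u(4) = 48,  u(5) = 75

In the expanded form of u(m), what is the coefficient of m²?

3

Write u(m) = am² + bm + c; the 3 given values yield a linear system in the 3 coefficients.
Solving, u(m) = 3m².
The coefficient of m² is 3.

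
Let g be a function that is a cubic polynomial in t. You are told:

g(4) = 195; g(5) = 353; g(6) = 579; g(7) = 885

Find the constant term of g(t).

Write g(t) = at³ + bt² + ct + d; the 4 given values yield a linear system in the 4 coefficients.
Solving, g(t) = 2t³ + 4t² + 3.
The constant term is g(0) = 3.

3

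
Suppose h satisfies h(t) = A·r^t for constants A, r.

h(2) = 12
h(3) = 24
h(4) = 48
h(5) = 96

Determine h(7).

384

Consecutive ratio: 24/12 = 2, and 48/24 = 2, so r = 2.
Then A·2^2 = 12 gives A = 3, and h(t) = 3·2^t.
h(7) = 3·2^7 = 384.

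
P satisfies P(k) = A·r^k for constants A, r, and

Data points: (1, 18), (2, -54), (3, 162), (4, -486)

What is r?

Consecutive ratio: -54/18 = -3, and 162/(-54) = -3, so r = -3.
Then A·(-3)^1 = 18 gives A = -6, and P(k) = -6·(-3)^k.

-3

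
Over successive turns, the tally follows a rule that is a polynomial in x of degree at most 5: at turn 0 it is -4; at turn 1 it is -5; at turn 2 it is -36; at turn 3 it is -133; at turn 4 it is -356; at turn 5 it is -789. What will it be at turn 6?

Write the value at x as f(x).
First differences: -1, -31, -97, -223, -433. Second differences: -30, -66, -126, -210. Third differences: -36, -60, -84. Fourth differences: -24, -24.
Level-4 differences are constant, so f has degree 4.
Fitting a degree-4 polynomial gives f(x) = -x^4 - 8x² + 8x - 4.
Then f(6) = -1540.

-1540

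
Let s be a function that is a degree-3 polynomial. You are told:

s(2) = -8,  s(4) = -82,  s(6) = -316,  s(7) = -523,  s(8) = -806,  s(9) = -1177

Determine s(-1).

13

Write s(t) = at³ + bt² + ct + d; the 6 given values yield a linear system in the 4 coefficients.
Solving, s(t) = -2t³ + 4t² - 5t + 2.
Then s(-1) = 13.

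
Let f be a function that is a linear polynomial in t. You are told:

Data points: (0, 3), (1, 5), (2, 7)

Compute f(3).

First differences: 2, 2.
Level-1 differences are constant, so f has degree 1.
Fitting a degree-1 polynomial gives f(t) = 2t + 3.
Then f(3) = 9.

9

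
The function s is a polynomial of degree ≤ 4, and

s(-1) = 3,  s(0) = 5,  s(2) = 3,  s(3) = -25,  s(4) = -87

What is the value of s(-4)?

129

Write s(k) = ak^4 + bk³ + ck² + dk + e; the 5 given values yield a linear system in the 5 coefficients.
Solving, the leading coefficient vanishes, and s(k) = -2k³ + k² + 5k + 5.
Then s(-4) = 129.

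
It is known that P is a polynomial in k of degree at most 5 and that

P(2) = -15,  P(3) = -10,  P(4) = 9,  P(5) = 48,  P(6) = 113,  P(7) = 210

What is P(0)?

-7

First differences: 5, 19, 39, 65, 97. Second differences: 14, 20, 26, 32. Third differences: 6, 6, 6.
Level-3 differences are constant, so P has degree 3.
Fitting a degree-3 polynomial gives P(k) = k³ - 2k² - 4k - 7.
The constant term is P(0) = -7.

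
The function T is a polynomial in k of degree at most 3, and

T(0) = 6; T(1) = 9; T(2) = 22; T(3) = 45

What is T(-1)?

Write T(k) = ak³ + bk² + ck + d; the 4 given values yield a linear system in the 4 coefficients.
Solving, the leading coefficient vanishes, and T(k) = 5k² - 2k + 6.
Then T(-1) = 13.

13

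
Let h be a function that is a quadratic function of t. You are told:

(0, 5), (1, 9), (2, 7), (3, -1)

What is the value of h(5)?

Write h(t) = at² + bt + c; the 4 given values yield a linear system in the 3 coefficients.
Solving, h(t) = -3t² + 7t + 5.
Then h(5) = -35.

-35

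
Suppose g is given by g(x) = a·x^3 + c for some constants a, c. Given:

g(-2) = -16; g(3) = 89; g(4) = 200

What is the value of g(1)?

11

From g(-2) = -16 and g(3) = 89: -8a + c = -16 and 27a + c = 89.
Subtracting: 35a = 105, so a = 3; then c = -16 − 3·(-8) = 8.
So g(x) = 3x³ + 8, and g(1) = 11.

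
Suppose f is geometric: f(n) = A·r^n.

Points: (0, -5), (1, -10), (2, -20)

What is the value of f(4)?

Consecutive ratio: -10/(-5) = 2, and -20/(-10) = 2, so r = 2.
Then A·2^0 = -5 gives A = -5, and f(n) = -5·2^n.
f(4) = -5·2^4 = -80.

-80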